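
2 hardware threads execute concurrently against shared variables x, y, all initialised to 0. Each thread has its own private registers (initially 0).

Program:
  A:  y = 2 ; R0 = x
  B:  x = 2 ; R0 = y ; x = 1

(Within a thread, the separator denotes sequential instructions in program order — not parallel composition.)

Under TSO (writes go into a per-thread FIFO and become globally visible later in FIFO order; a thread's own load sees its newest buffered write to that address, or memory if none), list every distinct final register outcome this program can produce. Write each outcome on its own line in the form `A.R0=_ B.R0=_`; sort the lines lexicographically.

A.R0=0 B.R0=0
A.R0=0 B.R0=2
A.R0=1 B.R0=0
A.R0=1 B.R0=2
A.R0=2 B.R0=0
A.R0=2 B.R0=2

outcome vector order: (A.R0,B.R0)
|TSO outcomes| = 6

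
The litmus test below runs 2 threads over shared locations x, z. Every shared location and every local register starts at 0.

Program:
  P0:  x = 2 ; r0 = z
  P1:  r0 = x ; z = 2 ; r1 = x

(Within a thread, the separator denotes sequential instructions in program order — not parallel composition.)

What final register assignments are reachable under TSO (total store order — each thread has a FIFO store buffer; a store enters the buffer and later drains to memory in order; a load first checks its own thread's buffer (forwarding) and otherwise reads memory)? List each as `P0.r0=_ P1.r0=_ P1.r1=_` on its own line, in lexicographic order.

outcome vector order: (P0.r0,P1.r0,P1.r1)
|TSO outcomes| = 6

P0.r0=0 P1.r0=0 P1.r1=0
P0.r0=0 P1.r0=0 P1.r1=2
P0.r0=0 P1.r0=2 P1.r1=2
P0.r0=2 P1.r0=0 P1.r1=0
P0.r0=2 P1.r0=0 P1.r1=2
P0.r0=2 P1.r0=2 P1.r1=2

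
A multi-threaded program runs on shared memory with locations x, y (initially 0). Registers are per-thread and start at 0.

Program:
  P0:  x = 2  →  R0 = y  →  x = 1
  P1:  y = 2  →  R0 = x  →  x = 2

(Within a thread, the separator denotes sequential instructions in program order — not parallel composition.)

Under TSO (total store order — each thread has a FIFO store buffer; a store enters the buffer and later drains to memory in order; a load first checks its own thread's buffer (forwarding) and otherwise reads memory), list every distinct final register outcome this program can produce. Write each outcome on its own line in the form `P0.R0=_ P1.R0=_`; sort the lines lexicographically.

P0.R0=0 P1.R0=0
P0.R0=0 P1.R0=1
P0.R0=0 P1.R0=2
P0.R0=2 P1.R0=0
P0.R0=2 P1.R0=1
P0.R0=2 P1.R0=2

outcome vector order: (P0.R0,P1.R0)
|TSO outcomes| = 6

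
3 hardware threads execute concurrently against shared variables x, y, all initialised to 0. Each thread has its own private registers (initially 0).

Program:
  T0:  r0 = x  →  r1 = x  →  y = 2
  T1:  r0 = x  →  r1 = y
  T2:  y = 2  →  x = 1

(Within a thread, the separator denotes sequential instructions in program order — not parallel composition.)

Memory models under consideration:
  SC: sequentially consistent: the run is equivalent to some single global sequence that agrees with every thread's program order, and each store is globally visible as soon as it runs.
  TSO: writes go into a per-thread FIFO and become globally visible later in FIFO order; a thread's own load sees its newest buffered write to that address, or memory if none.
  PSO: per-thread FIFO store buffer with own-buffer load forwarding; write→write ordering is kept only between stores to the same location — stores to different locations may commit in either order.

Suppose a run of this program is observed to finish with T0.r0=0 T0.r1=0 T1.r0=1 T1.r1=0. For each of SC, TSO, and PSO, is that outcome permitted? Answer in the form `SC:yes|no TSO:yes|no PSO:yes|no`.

SC:no TSO:no PSO:yes

outcome vector order: (T0.r0,T0.r1,T1.r0,T1.r1)
[SC] allowed = {(0,0,0,0), (0,0,0,2), (0,0,1,2), (0,1,0,0), (0,1,0,2), (0,1,1,2), (1,1,0,0), (1,1,0,2), (1,1,1,2)}
[TSO] allowed = {(0,0,0,0), (0,0,0,2), (0,0,1,2), (0,1,0,0), (0,1,0,2), (0,1,1,2), (1,1,0,0), (1,1,0,2), (1,1,1,2)}
[PSO] allowed = {(0,0,0,0), (0,0,0,2), (0,0,1,0), (0,0,1,2), (0,1,0,0), (0,1,0,2), (0,1,1,0), (0,1,1,2), (1,1,0,0), (1,1,0,2), (1,1,1,0), (1,1,1,2)}
target (0,0,1,0) ∈ {PSO}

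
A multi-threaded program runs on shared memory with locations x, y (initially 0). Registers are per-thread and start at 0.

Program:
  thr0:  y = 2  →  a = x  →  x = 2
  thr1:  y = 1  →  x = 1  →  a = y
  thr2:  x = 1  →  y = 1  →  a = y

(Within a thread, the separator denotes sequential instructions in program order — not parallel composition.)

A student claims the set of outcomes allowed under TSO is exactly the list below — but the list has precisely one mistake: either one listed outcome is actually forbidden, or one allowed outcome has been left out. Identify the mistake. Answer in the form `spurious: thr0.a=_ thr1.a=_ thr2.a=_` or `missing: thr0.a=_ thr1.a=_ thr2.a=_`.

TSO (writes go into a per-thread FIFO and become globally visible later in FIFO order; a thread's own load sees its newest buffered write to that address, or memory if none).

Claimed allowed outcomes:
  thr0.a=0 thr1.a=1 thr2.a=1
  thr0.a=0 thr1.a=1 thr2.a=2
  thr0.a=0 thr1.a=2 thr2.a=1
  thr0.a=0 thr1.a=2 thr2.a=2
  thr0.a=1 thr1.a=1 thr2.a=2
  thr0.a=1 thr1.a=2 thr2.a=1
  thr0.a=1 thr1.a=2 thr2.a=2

outcome vector order: (thr0.a,thr1.a,thr2.a)
under TSO → 011; 012; 021; 022; 111; 112; 121; 122
TSO∖claimed = {111}

missing: thr0.a=1 thr1.a=1 thr2.a=1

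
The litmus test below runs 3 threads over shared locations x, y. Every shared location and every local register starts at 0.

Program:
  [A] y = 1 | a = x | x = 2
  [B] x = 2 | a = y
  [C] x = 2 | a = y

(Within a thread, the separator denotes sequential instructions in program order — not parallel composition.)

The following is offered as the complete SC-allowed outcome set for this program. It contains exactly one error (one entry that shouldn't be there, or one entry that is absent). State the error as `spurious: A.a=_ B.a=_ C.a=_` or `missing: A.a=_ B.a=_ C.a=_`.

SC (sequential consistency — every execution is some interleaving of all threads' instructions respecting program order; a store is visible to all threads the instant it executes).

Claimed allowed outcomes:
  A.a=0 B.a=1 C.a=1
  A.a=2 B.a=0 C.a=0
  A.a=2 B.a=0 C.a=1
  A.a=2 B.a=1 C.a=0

missing: A.a=2 B.a=1 C.a=1

outcome vector order: (A.a,B.a,C.a)
[SC] allowed = {<0 1 1>; <2 0 0>; <2 0 1>; <2 1 0>; <2 1 1>}
SC∖claimed = {<2 1 1>}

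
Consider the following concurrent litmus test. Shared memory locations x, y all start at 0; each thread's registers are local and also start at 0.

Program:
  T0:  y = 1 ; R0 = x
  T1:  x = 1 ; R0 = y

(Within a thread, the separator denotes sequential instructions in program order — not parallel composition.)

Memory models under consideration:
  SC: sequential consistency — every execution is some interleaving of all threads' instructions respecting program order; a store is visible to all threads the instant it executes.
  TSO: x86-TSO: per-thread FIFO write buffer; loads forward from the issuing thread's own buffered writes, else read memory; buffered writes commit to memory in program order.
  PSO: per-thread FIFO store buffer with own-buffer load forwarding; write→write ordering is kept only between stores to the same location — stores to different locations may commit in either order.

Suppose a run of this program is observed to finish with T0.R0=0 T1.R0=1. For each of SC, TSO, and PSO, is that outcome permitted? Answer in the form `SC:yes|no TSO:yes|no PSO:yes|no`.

outcome vector order: (T0.R0,T1.R0)
SC (3): (0,1); (1,0); (1,1)
TSO (4): (0,0); (0,1); (1,0); (1,1)
PSO (4): (0,0); (0,1); (1,0); (1,1)
target (0,1) ∈ {SC,TSO,PSO}

SC:yes TSO:yes PSO:yes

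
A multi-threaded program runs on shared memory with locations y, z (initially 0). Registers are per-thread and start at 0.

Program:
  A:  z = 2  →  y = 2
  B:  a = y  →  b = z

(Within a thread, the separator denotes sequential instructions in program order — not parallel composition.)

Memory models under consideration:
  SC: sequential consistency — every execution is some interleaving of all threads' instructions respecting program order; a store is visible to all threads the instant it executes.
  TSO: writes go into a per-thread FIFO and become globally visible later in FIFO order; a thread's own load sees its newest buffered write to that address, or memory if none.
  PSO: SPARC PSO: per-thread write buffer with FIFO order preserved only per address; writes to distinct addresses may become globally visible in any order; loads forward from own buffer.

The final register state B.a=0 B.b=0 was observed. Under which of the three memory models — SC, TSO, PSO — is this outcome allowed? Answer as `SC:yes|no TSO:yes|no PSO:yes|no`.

SC:yes TSO:yes PSO:yes

outcome vector order: (B.a,B.b)
SC (3): <0 0>, <0 2>, <2 2>
TSO (3): <0 0>, <0 2>, <2 2>
PSO (4): <0 0>, <0 2>, <2 0>, <2 2>
target <0 0> ∈ {SC,TSO,PSO}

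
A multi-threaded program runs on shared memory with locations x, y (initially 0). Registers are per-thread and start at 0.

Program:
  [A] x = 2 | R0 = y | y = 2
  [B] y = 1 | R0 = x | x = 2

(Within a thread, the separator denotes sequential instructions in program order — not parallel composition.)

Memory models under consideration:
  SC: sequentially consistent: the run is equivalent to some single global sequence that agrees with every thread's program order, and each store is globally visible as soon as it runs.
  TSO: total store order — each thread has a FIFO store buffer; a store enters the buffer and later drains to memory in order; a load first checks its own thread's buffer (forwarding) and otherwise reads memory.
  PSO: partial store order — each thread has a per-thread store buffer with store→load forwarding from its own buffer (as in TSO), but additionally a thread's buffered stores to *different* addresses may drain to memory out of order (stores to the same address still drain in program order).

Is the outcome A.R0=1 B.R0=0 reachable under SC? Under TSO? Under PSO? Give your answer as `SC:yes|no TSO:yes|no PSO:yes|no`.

outcome vector order: (A.R0,B.R0)
SC: 3 outcomes — {(0,2); (1,0); (1,2)}
TSO: 4 outcomes — {(0,0); (0,2); (1,0); (1,2)}
PSO: 4 outcomes — {(0,0); (0,2); (1,0); (1,2)}
target (1,0) ∈ {SC,TSO,PSO}

SC:yes TSO:yes PSO:yes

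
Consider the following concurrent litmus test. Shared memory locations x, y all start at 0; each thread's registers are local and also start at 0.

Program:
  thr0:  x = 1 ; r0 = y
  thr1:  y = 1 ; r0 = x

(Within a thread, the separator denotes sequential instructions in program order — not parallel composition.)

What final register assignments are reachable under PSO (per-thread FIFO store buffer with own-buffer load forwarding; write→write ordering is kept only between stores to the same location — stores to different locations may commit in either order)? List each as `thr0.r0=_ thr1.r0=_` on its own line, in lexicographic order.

outcome vector order: (thr0.r0,thr1.r0)
|PSO outcomes| = 4

thr0.r0=0 thr1.r0=0
thr0.r0=0 thr1.r0=1
thr0.r0=1 thr1.r0=0
thr0.r0=1 thr1.r0=1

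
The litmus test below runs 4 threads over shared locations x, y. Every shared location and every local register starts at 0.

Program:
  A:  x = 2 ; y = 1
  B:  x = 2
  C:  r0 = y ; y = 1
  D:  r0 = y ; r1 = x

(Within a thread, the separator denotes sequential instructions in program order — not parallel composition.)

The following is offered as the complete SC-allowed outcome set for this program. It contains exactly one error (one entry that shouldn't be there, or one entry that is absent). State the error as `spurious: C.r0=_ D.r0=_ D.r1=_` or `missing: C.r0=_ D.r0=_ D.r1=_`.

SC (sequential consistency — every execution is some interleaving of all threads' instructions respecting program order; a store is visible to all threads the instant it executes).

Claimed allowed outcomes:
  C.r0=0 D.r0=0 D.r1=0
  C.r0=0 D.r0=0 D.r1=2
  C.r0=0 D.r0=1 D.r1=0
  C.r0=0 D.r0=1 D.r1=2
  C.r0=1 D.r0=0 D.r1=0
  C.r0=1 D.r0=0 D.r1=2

outcome vector order: (C.r0,D.r0,D.r1)
under SC → 0/0/0 0/0/2 0/1/0 0/1/2 1/0/0 1/0/2 1/1/2
SC∖claimed = {1/1/2}

missing: C.r0=1 D.r0=1 D.r1=2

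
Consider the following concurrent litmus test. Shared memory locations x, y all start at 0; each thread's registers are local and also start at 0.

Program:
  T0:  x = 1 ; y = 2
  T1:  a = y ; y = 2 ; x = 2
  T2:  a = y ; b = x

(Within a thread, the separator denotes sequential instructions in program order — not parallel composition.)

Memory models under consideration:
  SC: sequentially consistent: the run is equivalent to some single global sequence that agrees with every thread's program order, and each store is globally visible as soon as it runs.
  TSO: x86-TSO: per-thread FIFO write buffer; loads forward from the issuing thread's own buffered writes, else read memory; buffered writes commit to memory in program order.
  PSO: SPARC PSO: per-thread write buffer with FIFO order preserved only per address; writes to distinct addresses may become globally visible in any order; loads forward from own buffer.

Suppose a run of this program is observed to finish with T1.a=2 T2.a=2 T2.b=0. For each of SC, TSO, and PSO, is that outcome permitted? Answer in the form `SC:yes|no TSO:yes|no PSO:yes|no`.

outcome vector order: (T1.a,T2.a,T2.b)
under SC → 000; 001; 002; 020; 021; 022; 200; 201; 202; 221; 222
under TSO → 000; 001; 002; 020; 021; 022; 200; 201; 202; 221; 222
under PSO → 000; 001; 002; 020; 021; 022; 200; 201; 202; 220; 221; 222
target 220 ∈ {PSO}

SC:no TSO:no PSO:yes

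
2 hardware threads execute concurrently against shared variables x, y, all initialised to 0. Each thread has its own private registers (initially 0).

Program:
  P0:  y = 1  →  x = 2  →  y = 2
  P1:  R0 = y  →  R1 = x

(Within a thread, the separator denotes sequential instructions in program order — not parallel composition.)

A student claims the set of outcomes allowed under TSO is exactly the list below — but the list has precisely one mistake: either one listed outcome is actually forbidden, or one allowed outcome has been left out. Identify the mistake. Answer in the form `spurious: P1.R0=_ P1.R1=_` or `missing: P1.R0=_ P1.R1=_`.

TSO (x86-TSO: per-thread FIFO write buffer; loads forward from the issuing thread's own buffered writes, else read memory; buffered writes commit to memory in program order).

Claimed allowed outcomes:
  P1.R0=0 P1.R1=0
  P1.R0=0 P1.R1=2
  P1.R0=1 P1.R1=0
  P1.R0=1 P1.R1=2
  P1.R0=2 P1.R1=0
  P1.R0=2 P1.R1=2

outcome vector order: (P1.R0,P1.R1)
TSO (5): (0,0); (0,2); (1,0); (1,2); (2,2)
claimed∖TSO = {(2,0)}

spurious: P1.R0=2 P1.R1=0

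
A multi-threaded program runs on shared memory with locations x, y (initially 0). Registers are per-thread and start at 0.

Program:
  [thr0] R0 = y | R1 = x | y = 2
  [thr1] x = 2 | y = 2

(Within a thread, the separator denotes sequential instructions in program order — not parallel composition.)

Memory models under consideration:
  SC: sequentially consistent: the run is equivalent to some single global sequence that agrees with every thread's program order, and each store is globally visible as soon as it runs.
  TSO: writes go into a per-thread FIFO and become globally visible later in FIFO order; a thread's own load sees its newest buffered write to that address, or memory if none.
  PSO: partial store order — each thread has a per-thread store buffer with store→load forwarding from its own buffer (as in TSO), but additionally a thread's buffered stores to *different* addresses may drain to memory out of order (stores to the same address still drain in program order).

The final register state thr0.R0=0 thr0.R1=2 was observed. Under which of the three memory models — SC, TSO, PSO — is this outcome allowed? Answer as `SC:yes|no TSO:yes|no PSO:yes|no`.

SC:yes TSO:yes PSO:yes

outcome vector order: (thr0.R0,thr0.R1)
SC: 3 outcomes — {00, 02, 22}
TSO: 3 outcomes — {00, 02, 22}
PSO: 4 outcomes — {00, 02, 20, 22}
target 02 ∈ {SC,TSO,PSO}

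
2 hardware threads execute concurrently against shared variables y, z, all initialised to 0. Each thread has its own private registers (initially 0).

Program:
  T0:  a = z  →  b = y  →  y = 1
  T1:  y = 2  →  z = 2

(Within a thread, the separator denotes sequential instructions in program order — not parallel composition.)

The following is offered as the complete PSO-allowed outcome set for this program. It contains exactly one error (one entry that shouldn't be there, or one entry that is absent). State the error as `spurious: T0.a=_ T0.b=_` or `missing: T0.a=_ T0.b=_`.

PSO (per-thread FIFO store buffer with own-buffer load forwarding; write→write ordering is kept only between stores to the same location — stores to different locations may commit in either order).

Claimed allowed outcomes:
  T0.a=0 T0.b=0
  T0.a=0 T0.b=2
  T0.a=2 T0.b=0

outcome vector order: (T0.a,T0.b)
PSO (4): 0/0; 0/2; 2/0; 2/2
PSO∖claimed = {2/2}

missing: T0.a=2 T0.b=2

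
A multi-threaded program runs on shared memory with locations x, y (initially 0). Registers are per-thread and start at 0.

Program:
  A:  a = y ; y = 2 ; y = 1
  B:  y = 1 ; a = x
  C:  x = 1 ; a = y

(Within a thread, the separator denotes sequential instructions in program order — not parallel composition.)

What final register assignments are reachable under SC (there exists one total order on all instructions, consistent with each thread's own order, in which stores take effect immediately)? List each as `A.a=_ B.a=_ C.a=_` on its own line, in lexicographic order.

outcome vector order: (A.a,B.a,C.a)
|SC outcomes| = 10

A.a=0 B.a=0 C.a=1
A.a=0 B.a=0 C.a=2
A.a=0 B.a=1 C.a=0
A.a=0 B.a=1 C.a=1
A.a=0 B.a=1 C.a=2
A.a=1 B.a=0 C.a=1
A.a=1 B.a=0 C.a=2
A.a=1 B.a=1 C.a=0
A.a=1 B.a=1 C.a=1
A.a=1 B.a=1 C.a=2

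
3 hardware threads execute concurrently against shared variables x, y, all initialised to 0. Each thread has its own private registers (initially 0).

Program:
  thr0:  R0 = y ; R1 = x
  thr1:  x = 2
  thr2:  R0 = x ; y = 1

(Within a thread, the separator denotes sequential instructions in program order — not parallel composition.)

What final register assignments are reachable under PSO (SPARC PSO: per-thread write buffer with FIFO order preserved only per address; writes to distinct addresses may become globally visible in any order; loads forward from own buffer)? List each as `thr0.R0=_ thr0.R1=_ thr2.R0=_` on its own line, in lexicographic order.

outcome vector order: (thr0.R0,thr0.R1,thr2.R0)
|PSO outcomes| = 7

thr0.R0=0 thr0.R1=0 thr2.R0=0
thr0.R0=0 thr0.R1=0 thr2.R0=2
thr0.R0=0 thr0.R1=2 thr2.R0=0
thr0.R0=0 thr0.R1=2 thr2.R0=2
thr0.R0=1 thr0.R1=0 thr2.R0=0
thr0.R0=1 thr0.R1=2 thr2.R0=0
thr0.R0=1 thr0.R1=2 thr2.R0=2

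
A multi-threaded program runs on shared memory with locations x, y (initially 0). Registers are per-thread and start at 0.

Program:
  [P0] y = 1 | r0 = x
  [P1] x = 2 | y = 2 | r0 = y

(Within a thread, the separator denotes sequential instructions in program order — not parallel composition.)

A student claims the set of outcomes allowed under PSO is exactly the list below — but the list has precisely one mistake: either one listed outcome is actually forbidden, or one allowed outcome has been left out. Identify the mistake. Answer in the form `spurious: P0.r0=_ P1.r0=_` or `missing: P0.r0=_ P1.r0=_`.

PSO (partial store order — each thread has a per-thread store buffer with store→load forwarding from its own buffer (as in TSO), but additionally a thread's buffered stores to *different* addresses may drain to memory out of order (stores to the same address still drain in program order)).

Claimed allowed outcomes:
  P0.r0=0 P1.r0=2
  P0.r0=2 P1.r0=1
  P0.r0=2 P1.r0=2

outcome vector order: (P0.r0,P1.r0)
PSO (4): (0,1); (0,2); (2,1); (2,2)
PSO∖claimed = {(0,1)}

missing: P0.r0=0 P1.r0=1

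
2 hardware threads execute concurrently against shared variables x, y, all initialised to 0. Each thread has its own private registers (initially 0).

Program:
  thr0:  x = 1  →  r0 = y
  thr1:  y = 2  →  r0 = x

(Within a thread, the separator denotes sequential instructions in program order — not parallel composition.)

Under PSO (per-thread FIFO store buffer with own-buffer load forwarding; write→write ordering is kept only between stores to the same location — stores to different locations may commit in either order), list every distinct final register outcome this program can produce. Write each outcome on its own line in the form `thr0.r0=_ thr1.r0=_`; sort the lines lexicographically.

outcome vector order: (thr0.r0,thr1.r0)
|PSO outcomes| = 4

thr0.r0=0 thr1.r0=0
thr0.r0=0 thr1.r0=1
thr0.r0=2 thr1.r0=0
thr0.r0=2 thr1.r0=1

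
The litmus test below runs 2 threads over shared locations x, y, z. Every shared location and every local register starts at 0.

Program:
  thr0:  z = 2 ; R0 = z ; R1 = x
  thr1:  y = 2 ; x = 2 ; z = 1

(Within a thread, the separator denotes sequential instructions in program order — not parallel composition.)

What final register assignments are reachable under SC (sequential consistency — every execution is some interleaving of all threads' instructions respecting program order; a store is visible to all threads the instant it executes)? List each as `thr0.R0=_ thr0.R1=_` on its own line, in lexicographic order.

thr0.R0=1 thr0.R1=2
thr0.R0=2 thr0.R1=0
thr0.R0=2 thr0.R1=2

outcome vector order: (thr0.R0,thr0.R1)
|SC outcomes| = 3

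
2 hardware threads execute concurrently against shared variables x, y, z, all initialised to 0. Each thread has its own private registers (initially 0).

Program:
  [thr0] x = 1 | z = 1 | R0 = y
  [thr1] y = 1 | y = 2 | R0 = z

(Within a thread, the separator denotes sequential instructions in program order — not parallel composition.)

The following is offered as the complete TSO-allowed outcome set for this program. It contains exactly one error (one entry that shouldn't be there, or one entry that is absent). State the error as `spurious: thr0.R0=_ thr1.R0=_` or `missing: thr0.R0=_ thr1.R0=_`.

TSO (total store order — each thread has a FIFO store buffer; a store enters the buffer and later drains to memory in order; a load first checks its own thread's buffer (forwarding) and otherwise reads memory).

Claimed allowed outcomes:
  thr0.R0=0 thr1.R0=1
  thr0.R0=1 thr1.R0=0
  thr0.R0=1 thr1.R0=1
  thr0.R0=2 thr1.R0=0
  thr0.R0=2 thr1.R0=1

outcome vector order: (thr0.R0,thr1.R0)
[TSO] allowed = {<0 0> <0 1> <1 0> <1 1> <2 0> <2 1>}
TSO∖claimed = {<0 0>}

missing: thr0.R0=0 thr1.R0=0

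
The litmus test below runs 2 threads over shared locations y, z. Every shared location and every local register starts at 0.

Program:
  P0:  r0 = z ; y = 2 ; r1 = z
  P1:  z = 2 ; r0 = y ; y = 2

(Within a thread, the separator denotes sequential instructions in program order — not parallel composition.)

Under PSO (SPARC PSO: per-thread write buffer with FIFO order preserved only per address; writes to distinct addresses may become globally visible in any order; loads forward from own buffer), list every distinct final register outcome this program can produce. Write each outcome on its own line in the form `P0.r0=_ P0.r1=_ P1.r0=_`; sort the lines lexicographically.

outcome vector order: (P0.r0,P0.r1,P1.r0)
|PSO outcomes| = 6

P0.r0=0 P0.r1=0 P1.r0=0
P0.r0=0 P0.r1=0 P1.r0=2
P0.r0=0 P0.r1=2 P1.r0=0
P0.r0=0 P0.r1=2 P1.r0=2
P0.r0=2 P0.r1=2 P1.r0=0
P0.r0=2 P0.r1=2 P1.r0=2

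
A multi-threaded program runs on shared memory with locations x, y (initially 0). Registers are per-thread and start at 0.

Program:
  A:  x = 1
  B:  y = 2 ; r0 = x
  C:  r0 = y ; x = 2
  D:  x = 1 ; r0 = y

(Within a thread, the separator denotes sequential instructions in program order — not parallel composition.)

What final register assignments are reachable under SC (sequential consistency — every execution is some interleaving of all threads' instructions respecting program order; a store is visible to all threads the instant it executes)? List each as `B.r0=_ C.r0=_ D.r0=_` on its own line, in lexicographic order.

B.r0=0 C.r0=0 D.r0=2
B.r0=0 C.r0=2 D.r0=2
B.r0=1 C.r0=0 D.r0=0
B.r0=1 C.r0=0 D.r0=2
B.r0=1 C.r0=2 D.r0=0
B.r0=1 C.r0=2 D.r0=2
B.r0=2 C.r0=0 D.r0=0
B.r0=2 C.r0=0 D.r0=2
B.r0=2 C.r0=2 D.r0=0
B.r0=2 C.r0=2 D.r0=2

outcome vector order: (B.r0,C.r0,D.r0)
|SC outcomes| = 10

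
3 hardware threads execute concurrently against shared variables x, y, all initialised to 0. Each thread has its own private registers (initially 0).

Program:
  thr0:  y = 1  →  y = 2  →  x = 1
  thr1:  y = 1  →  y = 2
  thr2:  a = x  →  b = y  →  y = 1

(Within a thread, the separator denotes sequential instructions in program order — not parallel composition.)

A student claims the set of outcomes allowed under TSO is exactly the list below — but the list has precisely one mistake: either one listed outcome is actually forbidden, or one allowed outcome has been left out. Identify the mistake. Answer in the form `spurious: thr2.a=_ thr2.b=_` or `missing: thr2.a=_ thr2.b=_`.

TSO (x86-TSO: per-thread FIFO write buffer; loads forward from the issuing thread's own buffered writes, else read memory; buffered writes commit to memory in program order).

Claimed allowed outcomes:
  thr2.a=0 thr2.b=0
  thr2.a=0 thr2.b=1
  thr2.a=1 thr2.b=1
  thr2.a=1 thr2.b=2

outcome vector order: (thr2.a,thr2.b)
TSO (5): 0/0; 0/1; 0/2; 1/1; 1/2
TSO∖claimed = {0/2}

missing: thr2.a=0 thr2.b=2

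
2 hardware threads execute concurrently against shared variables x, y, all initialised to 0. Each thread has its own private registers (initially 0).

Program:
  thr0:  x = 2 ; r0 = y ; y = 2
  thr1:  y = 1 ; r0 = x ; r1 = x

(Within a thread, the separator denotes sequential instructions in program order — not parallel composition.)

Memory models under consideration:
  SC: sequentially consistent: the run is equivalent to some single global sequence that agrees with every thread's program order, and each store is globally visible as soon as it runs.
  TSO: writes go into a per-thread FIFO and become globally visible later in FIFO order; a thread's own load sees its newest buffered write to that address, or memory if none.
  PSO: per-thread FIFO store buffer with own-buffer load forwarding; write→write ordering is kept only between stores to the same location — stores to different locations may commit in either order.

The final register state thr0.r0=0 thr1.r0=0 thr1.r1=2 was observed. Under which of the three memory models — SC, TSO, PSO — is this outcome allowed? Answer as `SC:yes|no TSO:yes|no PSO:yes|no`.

outcome vector order: (thr0.r0,thr1.r0,thr1.r1)
SC: 4 outcomes — {<0 2 2>; <1 0 0>; <1 0 2>; <1 2 2>}
TSO: 6 outcomes — {<0 0 0>; <0 0 2>; <0 2 2>; <1 0 0>; <1 0 2>; <1 2 2>}
PSO: 6 outcomes — {<0 0 0>; <0 0 2>; <0 2 2>; <1 0 0>; <1 0 2>; <1 2 2>}
target <0 0 2> ∈ {TSO,PSO}

SC:no TSO:yes PSO:yes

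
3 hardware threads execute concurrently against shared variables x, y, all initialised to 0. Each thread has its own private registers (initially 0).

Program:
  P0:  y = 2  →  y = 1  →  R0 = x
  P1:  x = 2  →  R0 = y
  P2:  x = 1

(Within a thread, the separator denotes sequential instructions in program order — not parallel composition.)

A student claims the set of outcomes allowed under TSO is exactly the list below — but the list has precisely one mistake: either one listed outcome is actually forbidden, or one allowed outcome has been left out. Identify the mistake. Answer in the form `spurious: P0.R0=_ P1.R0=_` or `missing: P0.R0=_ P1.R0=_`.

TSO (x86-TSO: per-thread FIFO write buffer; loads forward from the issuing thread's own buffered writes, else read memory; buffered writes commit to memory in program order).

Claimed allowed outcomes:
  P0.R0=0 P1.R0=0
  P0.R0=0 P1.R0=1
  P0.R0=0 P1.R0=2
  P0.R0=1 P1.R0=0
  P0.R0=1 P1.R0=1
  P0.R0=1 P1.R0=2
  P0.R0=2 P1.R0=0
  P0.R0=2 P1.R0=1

missing: P0.R0=2 P1.R0=2

outcome vector order: (P0.R0,P1.R0)
[TSO] allowed = {0/0 0/1 0/2 1/0 1/1 1/2 2/0 2/1 2/2}
TSO∖claimed = {2/2}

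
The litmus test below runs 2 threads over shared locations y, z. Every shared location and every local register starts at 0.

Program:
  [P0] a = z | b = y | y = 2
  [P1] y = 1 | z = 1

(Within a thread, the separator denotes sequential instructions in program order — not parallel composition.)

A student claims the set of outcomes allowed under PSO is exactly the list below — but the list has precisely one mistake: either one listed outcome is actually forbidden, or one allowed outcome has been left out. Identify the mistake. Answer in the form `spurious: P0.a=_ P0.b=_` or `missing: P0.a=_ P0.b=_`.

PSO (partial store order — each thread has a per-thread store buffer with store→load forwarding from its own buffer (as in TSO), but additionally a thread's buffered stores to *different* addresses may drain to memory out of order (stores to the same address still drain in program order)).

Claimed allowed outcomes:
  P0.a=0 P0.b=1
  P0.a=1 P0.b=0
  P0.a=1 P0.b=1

missing: P0.a=0 P0.b=0

outcome vector order: (P0.a,P0.b)
under PSO → (0,0), (0,1), (1,0), (1,1)
PSO∖claimed = {(0,0)}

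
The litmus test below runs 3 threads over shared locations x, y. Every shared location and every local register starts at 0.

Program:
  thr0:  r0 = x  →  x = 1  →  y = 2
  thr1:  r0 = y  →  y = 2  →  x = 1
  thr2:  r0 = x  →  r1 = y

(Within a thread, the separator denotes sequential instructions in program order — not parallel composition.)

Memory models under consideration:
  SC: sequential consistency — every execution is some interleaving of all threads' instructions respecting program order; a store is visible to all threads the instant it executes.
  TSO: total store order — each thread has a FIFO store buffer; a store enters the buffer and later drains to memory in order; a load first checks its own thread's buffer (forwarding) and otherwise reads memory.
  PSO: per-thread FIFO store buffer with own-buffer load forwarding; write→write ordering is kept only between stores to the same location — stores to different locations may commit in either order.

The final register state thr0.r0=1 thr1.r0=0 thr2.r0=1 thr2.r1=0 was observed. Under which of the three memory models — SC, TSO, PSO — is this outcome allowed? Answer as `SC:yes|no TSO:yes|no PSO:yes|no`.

outcome vector order: (thr0.r0,thr1.r0,thr2.r0,thr2.r1)
[SC] allowed = {0000, 0002, 0010, 0012, 0200, 0202, 0210, 0212, 1000, 1002, 1012}
[TSO] allowed = {0000, 0002, 0010, 0012, 0200, 0202, 0210, 0212, 1000, 1002, 1012}
[PSO] allowed = {0000, 0002, 0010, 0012, 0200, 0202, 0210, 0212, 1000, 1002, 1010, 1012}
target 1010 ∈ {PSO}

SC:no TSO:no PSO:yes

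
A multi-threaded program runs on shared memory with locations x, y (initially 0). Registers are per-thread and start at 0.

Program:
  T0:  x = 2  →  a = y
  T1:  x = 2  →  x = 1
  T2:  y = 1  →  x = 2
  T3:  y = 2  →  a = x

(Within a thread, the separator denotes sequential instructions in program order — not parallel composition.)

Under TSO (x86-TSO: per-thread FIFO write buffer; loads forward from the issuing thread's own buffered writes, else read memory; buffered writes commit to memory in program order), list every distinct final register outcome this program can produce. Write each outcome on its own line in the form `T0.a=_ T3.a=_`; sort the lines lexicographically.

outcome vector order: (T0.a,T3.a)
|TSO outcomes| = 9

T0.a=0 T3.a=0
T0.a=0 T3.a=1
T0.a=0 T3.a=2
T0.a=1 T3.a=0
T0.a=1 T3.a=1
T0.a=1 T3.a=2
T0.a=2 T3.a=0
T0.a=2 T3.a=1
T0.a=2 T3.a=2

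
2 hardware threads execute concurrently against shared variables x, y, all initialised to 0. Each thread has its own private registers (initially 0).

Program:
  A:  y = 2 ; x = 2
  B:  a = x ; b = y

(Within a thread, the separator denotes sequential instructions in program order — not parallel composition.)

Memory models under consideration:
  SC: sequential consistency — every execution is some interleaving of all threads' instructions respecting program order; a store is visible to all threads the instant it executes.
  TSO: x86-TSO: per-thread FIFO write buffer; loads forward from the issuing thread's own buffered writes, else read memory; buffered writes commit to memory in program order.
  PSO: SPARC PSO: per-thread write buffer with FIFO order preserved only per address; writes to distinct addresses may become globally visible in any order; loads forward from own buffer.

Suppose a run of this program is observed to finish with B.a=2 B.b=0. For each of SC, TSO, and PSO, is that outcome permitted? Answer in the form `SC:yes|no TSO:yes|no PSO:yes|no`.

SC:no TSO:no PSO:yes

outcome vector order: (B.a,B.b)
[SC] allowed = {0/0, 0/2, 2/2}
[TSO] allowed = {0/0, 0/2, 2/2}
[PSO] allowed = {0/0, 0/2, 2/0, 2/2}
target 2/0 ∈ {PSO}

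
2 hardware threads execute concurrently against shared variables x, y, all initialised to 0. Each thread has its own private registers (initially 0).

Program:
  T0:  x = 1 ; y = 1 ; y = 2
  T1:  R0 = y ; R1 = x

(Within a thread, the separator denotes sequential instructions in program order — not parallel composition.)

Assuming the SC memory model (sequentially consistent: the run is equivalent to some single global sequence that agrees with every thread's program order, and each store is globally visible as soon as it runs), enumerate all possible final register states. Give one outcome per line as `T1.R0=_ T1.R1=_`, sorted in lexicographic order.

outcome vector order: (T1.R0,T1.R1)
|SC outcomes| = 4

T1.R0=0 T1.R1=0
T1.R0=0 T1.R1=1
T1.R0=1 T1.R1=1
T1.R0=2 T1.R1=1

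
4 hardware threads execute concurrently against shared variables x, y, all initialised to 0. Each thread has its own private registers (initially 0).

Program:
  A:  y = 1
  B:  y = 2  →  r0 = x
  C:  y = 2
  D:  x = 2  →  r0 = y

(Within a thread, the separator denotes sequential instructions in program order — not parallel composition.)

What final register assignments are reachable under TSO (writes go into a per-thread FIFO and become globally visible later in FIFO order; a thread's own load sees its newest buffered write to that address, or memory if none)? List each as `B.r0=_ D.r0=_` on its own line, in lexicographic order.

outcome vector order: (B.r0,D.r0)
|TSO outcomes| = 6

B.r0=0 D.r0=0
B.r0=0 D.r0=1
B.r0=0 D.r0=2
B.r0=2 D.r0=0
B.r0=2 D.r0=1
B.r0=2 D.r0=2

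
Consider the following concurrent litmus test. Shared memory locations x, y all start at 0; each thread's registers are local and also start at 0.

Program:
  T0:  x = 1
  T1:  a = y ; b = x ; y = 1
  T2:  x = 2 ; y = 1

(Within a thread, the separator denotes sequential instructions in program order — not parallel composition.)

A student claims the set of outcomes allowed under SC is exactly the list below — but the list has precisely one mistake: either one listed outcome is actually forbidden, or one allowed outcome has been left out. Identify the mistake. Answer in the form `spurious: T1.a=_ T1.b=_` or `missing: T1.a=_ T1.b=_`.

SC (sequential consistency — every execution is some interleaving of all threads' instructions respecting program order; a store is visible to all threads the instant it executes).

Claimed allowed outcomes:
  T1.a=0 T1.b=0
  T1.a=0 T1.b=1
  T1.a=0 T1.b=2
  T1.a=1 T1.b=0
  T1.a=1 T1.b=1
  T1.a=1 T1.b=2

outcome vector order: (T1.a,T1.b)
under SC → 0/0; 0/1; 0/2; 1/1; 1/2
claimed∖SC = {1/0}

spurious: T1.a=1 T1.b=0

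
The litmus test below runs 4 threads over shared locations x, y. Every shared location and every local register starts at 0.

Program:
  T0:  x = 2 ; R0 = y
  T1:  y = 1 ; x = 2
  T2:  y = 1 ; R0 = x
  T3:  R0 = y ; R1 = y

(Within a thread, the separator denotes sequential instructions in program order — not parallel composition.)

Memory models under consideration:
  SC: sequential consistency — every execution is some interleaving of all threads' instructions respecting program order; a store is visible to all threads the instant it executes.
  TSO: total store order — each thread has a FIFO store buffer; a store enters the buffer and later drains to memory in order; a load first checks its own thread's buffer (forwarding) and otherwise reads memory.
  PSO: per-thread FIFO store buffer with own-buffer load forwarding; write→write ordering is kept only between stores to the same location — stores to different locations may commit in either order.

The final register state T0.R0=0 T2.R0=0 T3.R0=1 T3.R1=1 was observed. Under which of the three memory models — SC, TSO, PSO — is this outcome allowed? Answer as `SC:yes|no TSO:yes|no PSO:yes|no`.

SC:no TSO:yes PSO:yes

outcome vector order: (T0.R0,T2.R0,T3.R0,T3.R1)
SC: 9 outcomes — {0200, 0201, 0211, 1000, 1001, 1011, 1200, 1201, 1211}
TSO: 12 outcomes — {0000, 0001, 0011, 0200, 0201, 0211, 1000, 1001, 1011, 1200, 1201, 1211}
PSO: 12 outcomes — {0000, 0001, 0011, 0200, 0201, 0211, 1000, 1001, 1011, 1200, 1201, 1211}
target 0011 ∈ {TSO,PSO}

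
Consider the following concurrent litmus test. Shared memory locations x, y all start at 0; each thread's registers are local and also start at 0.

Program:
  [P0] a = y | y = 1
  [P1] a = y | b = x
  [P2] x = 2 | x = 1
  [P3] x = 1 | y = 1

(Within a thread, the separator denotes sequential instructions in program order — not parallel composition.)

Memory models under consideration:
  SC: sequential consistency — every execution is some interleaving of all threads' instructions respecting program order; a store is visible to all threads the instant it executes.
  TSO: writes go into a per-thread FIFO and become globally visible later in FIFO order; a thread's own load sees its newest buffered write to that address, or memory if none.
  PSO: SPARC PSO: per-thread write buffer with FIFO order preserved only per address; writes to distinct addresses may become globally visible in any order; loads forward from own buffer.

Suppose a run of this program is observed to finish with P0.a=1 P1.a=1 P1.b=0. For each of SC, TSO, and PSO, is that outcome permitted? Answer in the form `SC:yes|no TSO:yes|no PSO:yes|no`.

outcome vector order: (P0.a,P1.a,P1.b)
SC (11): 000; 001; 002; 010; 011; 012; 100; 101; 102; 111; 112
TSO (11): 000; 001; 002; 010; 011; 012; 100; 101; 102; 111; 112
PSO (12): 000; 001; 002; 010; 011; 012; 100; 101; 102; 110; 111; 112
target 110 ∈ {PSO}

SC:no TSO:no PSO:yes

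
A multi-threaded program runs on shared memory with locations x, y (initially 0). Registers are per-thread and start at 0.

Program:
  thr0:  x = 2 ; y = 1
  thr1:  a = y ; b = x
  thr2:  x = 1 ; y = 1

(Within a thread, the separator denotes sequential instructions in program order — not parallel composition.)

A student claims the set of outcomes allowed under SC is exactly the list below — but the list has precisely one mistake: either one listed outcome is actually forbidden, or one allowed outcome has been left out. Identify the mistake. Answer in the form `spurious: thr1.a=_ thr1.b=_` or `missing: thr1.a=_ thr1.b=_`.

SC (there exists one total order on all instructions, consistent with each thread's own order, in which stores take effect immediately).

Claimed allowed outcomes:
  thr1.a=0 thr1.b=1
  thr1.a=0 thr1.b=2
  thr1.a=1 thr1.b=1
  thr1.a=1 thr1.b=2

missing: thr1.a=0 thr1.b=0

outcome vector order: (thr1.a,thr1.b)
SC (5): 0/0 0/1 0/2 1/1 1/2
SC∖claimed = {0/0}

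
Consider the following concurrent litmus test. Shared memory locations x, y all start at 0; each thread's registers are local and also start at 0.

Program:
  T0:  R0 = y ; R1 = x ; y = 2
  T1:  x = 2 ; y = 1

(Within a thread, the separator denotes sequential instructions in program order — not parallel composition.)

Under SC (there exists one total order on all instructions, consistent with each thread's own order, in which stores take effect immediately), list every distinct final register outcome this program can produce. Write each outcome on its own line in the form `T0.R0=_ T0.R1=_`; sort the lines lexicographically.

outcome vector order: (T0.R0,T0.R1)
|SC outcomes| = 3

T0.R0=0 T0.R1=0
T0.R0=0 T0.R1=2
T0.R0=1 T0.R1=2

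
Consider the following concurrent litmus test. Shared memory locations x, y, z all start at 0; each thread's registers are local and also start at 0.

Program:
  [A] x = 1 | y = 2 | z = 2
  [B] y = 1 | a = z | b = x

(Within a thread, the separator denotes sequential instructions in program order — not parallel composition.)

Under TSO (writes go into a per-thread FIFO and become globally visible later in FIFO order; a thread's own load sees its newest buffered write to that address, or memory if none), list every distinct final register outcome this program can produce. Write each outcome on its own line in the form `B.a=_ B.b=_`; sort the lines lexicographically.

B.a=0 B.b=0
B.a=0 B.b=1
B.a=2 B.b=1

outcome vector order: (B.a,B.b)
|TSO outcomes| = 3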